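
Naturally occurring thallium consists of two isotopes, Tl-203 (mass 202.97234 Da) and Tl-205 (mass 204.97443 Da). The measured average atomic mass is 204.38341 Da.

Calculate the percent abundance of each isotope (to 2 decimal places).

Tl-203: 29.52%, Tl-205: 70.48%

Writing the weighted mean with unknown fraction x of Tl-203:
202.97234·x + 204.97443·(1 − x) = 204.38341
(202.97234 − 204.97443)·x = 204.38341 − 204.97443
x = -0.59102 / -2.00209 = 0.29520 → 29.52% Tl-203, 70.48% Tl-205.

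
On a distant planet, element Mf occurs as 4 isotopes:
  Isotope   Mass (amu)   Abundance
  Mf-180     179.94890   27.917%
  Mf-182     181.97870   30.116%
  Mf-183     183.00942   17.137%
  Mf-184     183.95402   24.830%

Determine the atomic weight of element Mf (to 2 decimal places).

The abundance-weighted mean is 0.27917 × 179.94890 + 0.30116 × 181.97870 + 0.17137 × 183.00942 + 0.24830 × 183.95402
= 50.236334 + 54.804705 + 31.362324 + 45.675783 = 182.079146 amu

182.08 amu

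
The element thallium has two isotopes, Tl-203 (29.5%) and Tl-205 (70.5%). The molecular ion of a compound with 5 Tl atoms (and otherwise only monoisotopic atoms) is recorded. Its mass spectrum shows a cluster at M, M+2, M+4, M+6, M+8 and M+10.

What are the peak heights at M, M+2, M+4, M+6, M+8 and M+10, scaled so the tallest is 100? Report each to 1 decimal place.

0.6 : 7.3 : 35.0 : 83.7 : 100.0 : 47.8

Each Tl atom is independently Tl-203 (p = 0.295) or Tl-205 (q = 0.705); the cluster is the binomial expansion (p + q)^5.
P(M) = 0.295^5 = 0.002234
P(M+2) = 5 × 0.295^4 × 0.705^1 = 0.026696
P(M+4) = 10 × 0.295^3 × 0.705^2 = 0.127598
P(M+6) = 10 × 0.295^2 × 0.705^3 = 0.304938
P(M+8) = 5 × 0.295^1 × 0.705^4 = 0.364375
P(M+10) = 0.705^5 = 0.174159
The M+8 peak is largest (0.364375); scaling to 100 gives 0.6 : 7.3 : 35.0 : 83.7 : 100.0 : 47.8.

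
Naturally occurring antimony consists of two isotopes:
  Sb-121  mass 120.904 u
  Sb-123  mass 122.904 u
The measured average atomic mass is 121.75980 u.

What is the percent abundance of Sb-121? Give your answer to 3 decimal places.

57.210%

With x = fraction of Sb-121 (so Sb-123 is 1 − x):
120.904·x + 122.904·(1 − x) = 121.75980
(120.904 − 122.904)·x = 121.75980 − 122.904
x = -1.14420 / -2.000 = 0.57210 → 57.210% Sb-121, 42.790% Sb-123.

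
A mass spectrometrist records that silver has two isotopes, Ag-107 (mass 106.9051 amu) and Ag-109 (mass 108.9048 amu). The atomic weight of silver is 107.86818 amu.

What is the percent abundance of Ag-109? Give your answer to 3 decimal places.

48.161%

Let x be the fractional abundance of Ag-107; then Ag-109 has abundance 1 − x.
106.9051·x + 108.9048·(1 − x) = 107.86818
(106.9051 − 108.9048)·x = 107.86818 − 108.9048
x = -1.03662 / -1.9997 = 0.51839 → 51.839% Ag-107, 48.161% Ag-109.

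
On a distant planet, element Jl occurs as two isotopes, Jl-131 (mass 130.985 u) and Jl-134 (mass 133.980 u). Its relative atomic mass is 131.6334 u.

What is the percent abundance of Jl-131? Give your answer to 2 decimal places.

Let x be the fractional abundance of Jl-131; then Jl-134 has abundance 1 − x.
130.985·x + 133.980·(1 − x) = 131.6334
(130.985 − 133.980)·x = 131.6334 − 133.980
x = -2.3466 / -2.995 = 0.78351 → 78.35% Jl-131, 21.65% Jl-134.

78.35%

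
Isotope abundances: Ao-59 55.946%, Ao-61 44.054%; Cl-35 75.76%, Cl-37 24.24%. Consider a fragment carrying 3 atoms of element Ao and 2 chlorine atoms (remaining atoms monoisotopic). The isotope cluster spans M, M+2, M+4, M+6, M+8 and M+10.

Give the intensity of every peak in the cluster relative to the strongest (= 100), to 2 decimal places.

Element Ao pattern (n=3): 0.17510846 : 0.4136611 : 0.32573242 : 0.08549802
Chlorine pattern (n=2): 0.57395776 : 0.36728448 : 0.05875776
Convolve the two distributions (both contribute in 2-u steps):
  M: 0.17510846×0.57395776 = 0.100505
  M+2: 0.17510846×0.36728448 + 0.4136611×0.57395776 = 0.301739
  M+4: 0.17510846×0.05875776 + 0.4136611×0.36728448 + 0.32573242×0.57395776 = 0.349177
  M+6: 0.4136611×0.05875776 + 0.32573242×0.36728448 + 0.08549802×0.57395776 = 0.193015
  M+8: 0.32573242×0.05875776 + 0.08549802×0.36728448 = 0.050541
  M+10: 0.08549802×0.05875776 = 0.005024
Scale to base peak (0.349177) = 100: 28.78 : 86.41 : 100.00 : 55.28 : 14.47 : 1.44

28.78 : 86.41 : 100.00 : 55.28 : 14.47 : 1.44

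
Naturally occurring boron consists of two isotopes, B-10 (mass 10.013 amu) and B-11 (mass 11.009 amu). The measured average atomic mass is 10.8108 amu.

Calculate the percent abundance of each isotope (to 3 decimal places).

Let x be the fractional abundance of B-10; then B-11 has abundance 1 − x.
10.013·x + 11.009·(1 − x) = 10.8108
(10.013 − 11.009)·x = 10.8108 − 11.009
x = -0.1982 / -0.996 = 0.19900 → 19.900% B-10, 80.100% B-11.

B-10: 19.900%, B-11: 80.100%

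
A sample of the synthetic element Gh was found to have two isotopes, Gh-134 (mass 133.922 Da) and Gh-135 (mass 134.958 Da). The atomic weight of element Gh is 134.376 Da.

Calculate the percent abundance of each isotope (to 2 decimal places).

Gh-134: 56.18%, Gh-135: 43.82%

With x = fraction of Gh-134 (so Gh-135 is 1 − x):
133.922·x + 134.958·(1 − x) = 134.376
(133.922 − 134.958)·x = 134.376 − 134.958
x = -0.582 / -1.036 = 0.56178 → 56.18% Gh-134, 43.82% Gh-135.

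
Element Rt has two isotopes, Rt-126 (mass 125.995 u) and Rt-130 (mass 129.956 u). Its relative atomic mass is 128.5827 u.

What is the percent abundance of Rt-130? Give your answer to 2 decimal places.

Writing the weighted mean with unknown fraction x of Rt-126:
125.995·x + 129.956·(1 − x) = 128.5827
(125.995 − 129.956)·x = 128.5827 − 129.956
x = -1.3733 / -3.961 = 0.34671 → 34.67% Rt-126, 65.33% Rt-130.

65.33%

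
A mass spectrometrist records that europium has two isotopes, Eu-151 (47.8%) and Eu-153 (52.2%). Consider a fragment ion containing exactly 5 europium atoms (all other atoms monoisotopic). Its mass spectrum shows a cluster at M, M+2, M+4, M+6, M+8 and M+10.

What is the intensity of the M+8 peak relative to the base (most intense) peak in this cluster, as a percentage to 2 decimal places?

Binomial terms of (0.478 + 0.522)^5: M 0.0250, M+2 0.1363, M+4 0.2976, M+6 0.3250, M+8 0.1775, M+10 0.0388 → M+6 is the base peak.
P(M+6) = C(5,3) × 0.478^2 × 0.522^3 = 10 × 0.228484 × 0.14223665 = 0.324988 (base)
P(M+8) = C(5,4) × 0.478^1 × 0.522^4 = 5 × 0.4780 × 0.07424753 = 0.177452
Relative intensity = 0.177452 / 0.324988 × 100 = 54.60

54.60%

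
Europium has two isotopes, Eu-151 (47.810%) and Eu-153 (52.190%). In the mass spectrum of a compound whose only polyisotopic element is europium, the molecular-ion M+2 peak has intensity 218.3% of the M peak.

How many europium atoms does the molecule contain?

2

With n Eu atoms, P(M+2)/P(M) = C(n,1)·p^(n−1)q / p^n = n·q/p = n · 0.52190/0.47810.
n = 2.183 × 0.47810/0.52190 = 2.00 ≈ 2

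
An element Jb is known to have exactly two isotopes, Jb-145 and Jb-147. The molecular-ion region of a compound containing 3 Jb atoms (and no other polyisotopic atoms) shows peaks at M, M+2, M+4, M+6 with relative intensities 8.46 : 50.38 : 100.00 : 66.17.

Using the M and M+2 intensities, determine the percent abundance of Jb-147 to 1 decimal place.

66.5%

Write p for the Jb-145 fraction. I(M+2)/I(M) = [C(3,1)·p^2·(1−p)] / p^3 = 3·(1−p)/p = 50.38/8.46 = 5.9551
(1−p)/p = 5.9551/3 = 1.9850  ⇒  p = 1/(1 + 1.9850) = 0.3350
Jb-145: 33.5%, Jb-147: 66.5%.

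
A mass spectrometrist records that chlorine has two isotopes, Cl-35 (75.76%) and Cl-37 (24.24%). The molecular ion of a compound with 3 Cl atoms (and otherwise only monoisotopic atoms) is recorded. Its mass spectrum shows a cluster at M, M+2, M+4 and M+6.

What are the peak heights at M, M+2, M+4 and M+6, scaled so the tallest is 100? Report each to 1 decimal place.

100.0 : 96.0 : 30.7 : 3.3

Expanding (0.7576 + 0.2424)^3:
P(M) = 0.7576^3 = 0.434830
P(M+2) = 3 × 0.7576^2 × 0.2424^1 = 0.417382
P(M+4) = 3 × 0.7576^1 × 0.2424^2 = 0.133545
P(M+6) = 0.2424^3 = 0.014243
The M peak is largest (0.434830); scaling to 100 gives 100.0 : 96.0 : 30.7 : 3.3.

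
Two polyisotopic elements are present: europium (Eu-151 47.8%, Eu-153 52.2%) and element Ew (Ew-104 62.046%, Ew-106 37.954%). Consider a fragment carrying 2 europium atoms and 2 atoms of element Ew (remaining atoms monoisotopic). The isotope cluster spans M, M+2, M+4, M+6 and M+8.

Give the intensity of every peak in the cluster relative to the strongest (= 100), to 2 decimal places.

Europium pattern (n=2): 0.228484 : 0.499032 : 0.272484
Element Ew pattern (n=2): 0.38497061 : 0.47097878 : 0.14405061
Convolve the two distributions (both contribute in 2-u steps):
  M: 0.228484×0.38497061 = 0.087960
  M+2: 0.228484×0.47097878 + 0.499032×0.38497061 = 0.299724
  M+4: 0.228484×0.14405061 + 0.499032×0.47097878 + 0.272484×0.38497061 = 0.372845
  M+6: 0.499032×0.14405061 + 0.272484×0.47097878 = 0.200220
  M+8: 0.272484×0.14405061 = 0.039251
Scale to base peak (0.372845) = 100: 23.59 : 80.39 : 100.00 : 53.70 : 10.53

23.59 : 80.39 : 100.00 : 53.70 : 10.53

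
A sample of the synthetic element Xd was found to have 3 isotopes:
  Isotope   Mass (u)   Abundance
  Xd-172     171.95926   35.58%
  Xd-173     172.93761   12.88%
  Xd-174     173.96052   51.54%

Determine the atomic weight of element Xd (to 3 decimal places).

173.117 u

The abundance-weighted mean is 0.3558 × 171.95926 + 0.1288 × 172.93761 + 0.5154 × 173.96052
= 61.183105 + 22.274364 + 89.659252 = 173.116721 u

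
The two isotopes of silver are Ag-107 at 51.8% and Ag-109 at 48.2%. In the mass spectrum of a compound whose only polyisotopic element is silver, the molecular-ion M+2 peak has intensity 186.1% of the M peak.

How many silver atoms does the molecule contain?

2

With n Ag atoms, P(M+2)/P(M) = C(n,1)·p^(n−1)q / p^n = n·q/p = n · 0.482/0.518.
n = 1.861 × 0.518/0.482 = 2.00 ≈ 2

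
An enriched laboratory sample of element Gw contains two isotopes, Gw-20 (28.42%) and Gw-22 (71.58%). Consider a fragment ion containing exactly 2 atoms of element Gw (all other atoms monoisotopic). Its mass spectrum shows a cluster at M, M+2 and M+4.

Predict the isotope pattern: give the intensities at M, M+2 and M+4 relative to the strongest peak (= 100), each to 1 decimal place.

15.8 : 79.4 : 100.0

The 2 Gw atoms are independent, so intensities follow the terms of (0.2842 + 0.7158)^2.
P(M) = 0.2842^2 = 0.080770
P(M+2) = 2 × 0.2842^1 × 0.7158^1 = 0.406861
P(M+4) = 0.7158^2 = 0.512370
The M+4 peak is largest (0.512370); scaling to 100 gives 15.8 : 79.4 : 100.0.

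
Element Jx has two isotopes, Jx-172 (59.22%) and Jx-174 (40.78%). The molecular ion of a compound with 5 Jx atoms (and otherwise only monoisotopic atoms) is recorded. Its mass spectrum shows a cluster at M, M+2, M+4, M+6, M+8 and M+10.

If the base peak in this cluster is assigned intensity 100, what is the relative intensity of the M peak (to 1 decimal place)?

21.1

Binomial terms of (0.5922 + 0.4078)^5: M 0.0728, M+2 0.2508, M+4 0.3454, M+6 0.2378, M+8 0.0819, M+10 0.0113 → M+4 is the base peak.
P(M+4) = C(5,2) × 0.5922^3 × 0.4078^2 = 10 × 0.20768504 × 0.16630084 = 0.345382 (base)
P(M) = C(5,0) × 0.5922^5 × 0.4078^0 = 1 × 0.07283532 × 1.0000 = 0.072835
Relative intensity = 0.072835 / 0.345382 × 100 = 21.1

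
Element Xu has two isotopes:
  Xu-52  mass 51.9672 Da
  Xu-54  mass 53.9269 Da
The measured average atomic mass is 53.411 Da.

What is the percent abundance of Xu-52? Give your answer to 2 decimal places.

26.33%

Writing the weighted mean with unknown fraction x of Xu-52:
51.9672·x + 53.9269·(1 − x) = 53.411
(51.9672 − 53.9269)·x = 53.411 − 53.9269
x = -0.5159 / -1.9597 = 0.26325 → 26.33% Xu-52, 73.67% Xu-54.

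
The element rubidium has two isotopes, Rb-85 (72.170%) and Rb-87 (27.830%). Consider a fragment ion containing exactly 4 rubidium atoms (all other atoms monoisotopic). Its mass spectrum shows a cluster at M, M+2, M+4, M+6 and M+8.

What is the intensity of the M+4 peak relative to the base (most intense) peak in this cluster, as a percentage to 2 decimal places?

57.84%

Binomial terms of (0.72170 + 0.27830)^4: M 0.2713, M+2 0.4184, M+4 0.2420, M+6 0.0622, M+8 0.0060 → M+2 is the base peak.
P(M+2) = C(4,1) × 0.72170^3 × 0.27830^1 = 4 × 0.37589809 × 0.2783 = 0.418450 (base)
P(M+4) = C(4,2) × 0.72170^2 × 0.27830^2 = 6 × 0.52085089 × 0.07745089 = 0.242042
Relative intensity = 0.242042 / 0.418450 × 100 = 57.84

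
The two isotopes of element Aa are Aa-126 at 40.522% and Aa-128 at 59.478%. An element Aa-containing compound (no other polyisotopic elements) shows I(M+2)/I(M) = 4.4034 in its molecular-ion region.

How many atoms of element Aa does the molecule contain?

With n Aa atoms, P(M+2)/P(M) = C(n,1)·p^(n−1)q / p^n = n·q/p = n · 0.59478/0.40522.
n = 4.4034 × 0.40522/0.59478 = 3.00 ≈ 3

3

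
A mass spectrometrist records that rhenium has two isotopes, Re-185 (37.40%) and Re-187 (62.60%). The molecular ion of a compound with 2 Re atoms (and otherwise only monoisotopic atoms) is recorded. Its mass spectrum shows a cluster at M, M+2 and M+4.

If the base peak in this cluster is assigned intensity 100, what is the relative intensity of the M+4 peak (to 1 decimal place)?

Term probabilities: M 0.1399, M+2 0.4682, M+4 0.3919. Base peak = M+2.
P(M+2) = C(2,1) × 0.3740^1 × 0.6260^1 = 2 × 0.3740 × 0.6260 = 0.468248 (base)
P(M+4) = C(2,2) × 0.3740^0 × 0.6260^2 = 1 × 1.0000 × 0.391876 = 0.391876
Relative intensity = 0.391876 / 0.468248 × 100 = 83.7

83.7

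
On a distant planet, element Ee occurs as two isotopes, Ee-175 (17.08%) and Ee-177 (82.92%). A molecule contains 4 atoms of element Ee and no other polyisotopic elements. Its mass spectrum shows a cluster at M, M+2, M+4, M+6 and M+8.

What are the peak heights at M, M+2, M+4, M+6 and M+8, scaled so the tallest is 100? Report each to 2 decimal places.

0.18 : 3.50 : 25.46 : 82.39 : 100.00

Each Ee atom is independently Ee-175 (p = 0.1708) or Ee-177 (q = 0.8292); the cluster is the binomial expansion (p + q)^4.
P(M) = 0.1708^4 = 0.000851
P(M+2) = 4 × 0.1708^3 × 0.8292^1 = 0.016527
P(M+4) = 6 × 0.1708^2 × 0.8292^2 = 0.120350
P(M+6) = 4 × 0.1708^1 × 0.8292^3 = 0.389516
P(M+8) = 0.8292^4 = 0.472756
The M+8 peak is largest (0.472756); scaling to 100 gives 0.18 : 3.50 : 25.46 : 82.39 : 100.00.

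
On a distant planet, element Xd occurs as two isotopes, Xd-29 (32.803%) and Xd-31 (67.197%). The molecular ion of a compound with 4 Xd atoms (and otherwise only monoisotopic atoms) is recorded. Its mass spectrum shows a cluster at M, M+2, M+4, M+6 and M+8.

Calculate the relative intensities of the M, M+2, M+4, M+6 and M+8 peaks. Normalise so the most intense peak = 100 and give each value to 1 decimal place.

2.9 : 23.8 : 73.2 : 100.0 : 51.2

Each Xd atom is independently Xd-29 (p = 0.32803) or Xd-31 (q = 0.67197); the cluster is the binomial expansion (p + q)^4.
P(M) = 0.32803^4 = 0.011579
P(M+2) = 4 × 0.32803^3 × 0.67197^1 = 0.094875
P(M+4) = 6 × 0.32803^2 × 0.67197^2 = 0.291527
P(M+6) = 4 × 0.32803^1 × 0.67197^3 = 0.398128
P(M+8) = 0.67197^4 = 0.203892
The M+6 peak is largest (0.398128); scaling to 100 gives 2.9 : 23.8 : 73.2 : 100.0 : 51.2.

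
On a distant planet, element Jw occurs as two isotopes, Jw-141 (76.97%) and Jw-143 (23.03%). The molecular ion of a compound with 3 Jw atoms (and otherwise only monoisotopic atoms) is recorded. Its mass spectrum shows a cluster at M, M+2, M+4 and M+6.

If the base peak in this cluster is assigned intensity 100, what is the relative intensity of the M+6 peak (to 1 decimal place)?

2.7

(0.7697 + 0.2303)^3 gives M 0.4560, M+2 0.4093, M+4 0.1225, M+6 0.0122; the largest is M.
P(M) = C(3,0) × 0.7697^3 × 0.2303^0 = 1 × 0.4559996 × 1.0000 = 0.456000 (base)
P(M+6) = C(3,3) × 0.7697^0 × 0.2303^3 = 1 × 1.0000 × 0.01221467 = 0.012215
Relative intensity = 0.012215 / 0.456000 × 100 = 2.7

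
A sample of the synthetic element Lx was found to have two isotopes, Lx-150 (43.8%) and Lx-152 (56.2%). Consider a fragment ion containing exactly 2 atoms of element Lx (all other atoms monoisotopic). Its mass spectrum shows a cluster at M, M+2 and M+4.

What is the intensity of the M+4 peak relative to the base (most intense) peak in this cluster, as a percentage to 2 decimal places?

64.16%

Binomial terms of (0.438 + 0.562)^2: M 0.1918, M+2 0.4923, M+4 0.3158 → M+2 is the base peak.
P(M+2) = C(2,1) × 0.438^1 × 0.562^1 = 2 × 0.4380 × 0.5620 = 0.492312 (base)
P(M+4) = C(2,2) × 0.438^0 × 0.562^2 = 1 × 1.0000 × 0.315844 = 0.315844
Relative intensity = 0.315844 / 0.492312 × 100 = 64.16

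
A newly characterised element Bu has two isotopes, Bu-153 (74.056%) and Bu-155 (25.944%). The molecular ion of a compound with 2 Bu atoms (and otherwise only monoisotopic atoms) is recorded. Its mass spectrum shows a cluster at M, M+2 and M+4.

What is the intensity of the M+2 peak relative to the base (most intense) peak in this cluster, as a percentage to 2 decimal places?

70.07%

Term probabilities: M 0.5484, M+2 0.3843, M+4 0.0673. Base peak = M.
P(M) = C(2,0) × 0.74056^2 × 0.25944^0 = 1 × 0.54842911 × 1.0000 = 0.548429 (base)
P(M+2) = C(2,1) × 0.74056^1 × 0.25944^1 = 2 × 0.74056 × 0.25944 = 0.384262
Relative intensity = 0.384262 / 0.548429 × 100 = 70.07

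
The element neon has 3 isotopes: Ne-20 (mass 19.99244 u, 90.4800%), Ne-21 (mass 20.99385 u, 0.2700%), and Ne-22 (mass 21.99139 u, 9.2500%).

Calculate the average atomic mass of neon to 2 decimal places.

Ar = Σ fᵢ·mᵢ = 0.904800 × 19.99244 + 0.002700 × 20.99385 + 0.092500 × 21.99139
= 18.089160 + 0.056683 + 2.034204 = 20.180047 u

20.18 u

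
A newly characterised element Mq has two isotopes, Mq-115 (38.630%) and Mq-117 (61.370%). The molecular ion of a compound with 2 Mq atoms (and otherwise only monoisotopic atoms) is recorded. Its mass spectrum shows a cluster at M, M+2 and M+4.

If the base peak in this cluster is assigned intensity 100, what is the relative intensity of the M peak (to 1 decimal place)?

31.5

Term probabilities: M 0.1492, M+2 0.4741, M+4 0.3766. Base peak = M+2.
P(M+2) = C(2,1) × 0.38630^1 × 0.61370^1 = 2 × 0.3863 × 0.6137 = 0.474145 (base)
P(M) = C(2,0) × 0.38630^2 × 0.61370^0 = 1 × 0.14922769 × 1.0000 = 0.149228
Relative intensity = 0.149228 / 0.474145 × 100 = 31.5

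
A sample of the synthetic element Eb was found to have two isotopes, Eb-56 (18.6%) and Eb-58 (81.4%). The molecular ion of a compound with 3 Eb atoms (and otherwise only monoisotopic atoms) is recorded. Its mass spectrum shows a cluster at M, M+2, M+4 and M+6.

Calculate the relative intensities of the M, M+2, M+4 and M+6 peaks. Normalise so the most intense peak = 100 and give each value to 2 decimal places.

Expanding (0.186 + 0.814)^3:
P(M) = 0.186^3 = 0.006435
P(M+2) = 3 × 0.186^2 × 0.814^1 = 0.084483
P(M+4) = 3 × 0.186^1 × 0.814^2 = 0.369729
P(M+6) = 0.814^3 = 0.539353
The M+6 peak is largest (0.539353); scaling to 100 gives 1.19 : 15.66 : 68.55 : 100.00.

1.19 : 15.66 : 68.55 : 100.00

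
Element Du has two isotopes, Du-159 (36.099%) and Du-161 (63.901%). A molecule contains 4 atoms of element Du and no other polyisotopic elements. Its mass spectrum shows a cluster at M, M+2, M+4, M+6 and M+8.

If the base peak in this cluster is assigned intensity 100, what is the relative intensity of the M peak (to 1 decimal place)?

Binomial terms of (0.36099 + 0.63901)^4: M 0.0170, M+2 0.1202, M+4 0.3193, M+6 0.3768, M+8 0.1667 → M+6 is the base peak.
P(M+6) = C(4,3) × 0.36099^1 × 0.63901^3 = 4 × 0.36099 × 0.26092937 = 0.376772 (base)
P(M) = C(4,0) × 0.36099^4 × 0.63901^0 = 1 × 0.01698168 × 1.0000 = 0.016982
Relative intensity = 0.016982 / 0.376772 × 100 = 4.5

4.5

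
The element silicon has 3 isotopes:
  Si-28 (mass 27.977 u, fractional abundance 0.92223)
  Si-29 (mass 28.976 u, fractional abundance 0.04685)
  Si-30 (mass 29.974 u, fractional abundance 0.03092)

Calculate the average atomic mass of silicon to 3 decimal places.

28.086 u

Weight each isotope mass by its fractional abundance: 0.92223 × 27.977 + 0.04685 × 28.976 + 0.03092 × 29.974
= 25.8012 + 1.3575 + 0.9268 = 28.0855 u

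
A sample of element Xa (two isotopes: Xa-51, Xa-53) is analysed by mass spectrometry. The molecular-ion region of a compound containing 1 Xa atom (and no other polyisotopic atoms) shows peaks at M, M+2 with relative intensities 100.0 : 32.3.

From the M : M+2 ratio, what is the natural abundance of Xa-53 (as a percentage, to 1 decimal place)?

24.4%

Let p = fractional abundance of Xa-51. I(M+2)/I(M) = [C(1,1)·p^0·(1−p)] / p^1 = 1·(1−p)/p = 32.3/100.0 = 0.3230
(1−p)/p = 0.3230/1 = 0.3230  ⇒  p = 1/(1 + 0.3230) = 0.7559
Xa-51: 75.6%, Xa-53: 24.4%.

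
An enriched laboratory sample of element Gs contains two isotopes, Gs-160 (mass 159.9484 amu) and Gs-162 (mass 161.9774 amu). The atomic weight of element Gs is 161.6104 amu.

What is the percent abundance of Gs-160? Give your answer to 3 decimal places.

Writing the weighted mean with unknown fraction x of Gs-160:
159.9484·x + 161.9774·(1 − x) = 161.6104
(159.9484 − 161.9774)·x = 161.6104 − 161.9774
x = -0.3670 / -2.0290 = 0.18088 → 18.088% Gs-160, 81.912% Gs-162.

18.088%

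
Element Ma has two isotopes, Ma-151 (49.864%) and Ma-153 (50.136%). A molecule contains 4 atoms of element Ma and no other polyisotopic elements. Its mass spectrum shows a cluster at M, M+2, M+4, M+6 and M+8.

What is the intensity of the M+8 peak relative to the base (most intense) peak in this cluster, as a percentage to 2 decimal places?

16.85%

Binomial terms of (0.49864 + 0.50136)^4: M 0.0618, M+2 0.2486, M+4 0.3750, M+6 0.2514, M+8 0.0632 → M+4 is the base peak.
P(M+4) = C(4,2) × 0.49864^2 × 0.50136^2 = 6 × 0.24864185 × 0.25136185 = 0.374994 (base)
P(M+8) = C(4,4) × 0.49864^0 × 0.50136^4 = 1 × 1.0000 × 0.06318278 = 0.063183
Relative intensity = 0.063183 / 0.374994 × 100 = 16.85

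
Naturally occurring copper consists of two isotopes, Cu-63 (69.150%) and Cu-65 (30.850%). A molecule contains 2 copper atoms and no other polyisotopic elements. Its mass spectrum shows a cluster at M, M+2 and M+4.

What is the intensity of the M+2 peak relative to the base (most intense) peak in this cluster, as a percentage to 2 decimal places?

89.23%

Binomial terms of (0.69150 + 0.30850)^2: M 0.4782, M+2 0.4267, M+4 0.0952 → M is the base peak.
P(M) = C(2,0) × 0.69150^2 × 0.30850^0 = 1 × 0.47817225 × 1.0000 = 0.478172 (base)
P(M+2) = C(2,1) × 0.69150^1 × 0.30850^1 = 2 × 0.6915 × 0.3085 = 0.426656
Relative intensity = 0.426656 / 0.478172 × 100 = 89.23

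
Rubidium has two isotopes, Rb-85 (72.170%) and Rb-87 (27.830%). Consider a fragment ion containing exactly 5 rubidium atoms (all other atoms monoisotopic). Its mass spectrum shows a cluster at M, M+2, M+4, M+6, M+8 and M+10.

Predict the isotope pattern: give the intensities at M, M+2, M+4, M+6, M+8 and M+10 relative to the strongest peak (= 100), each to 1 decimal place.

Expanding (0.72170 + 0.27830)^5:
P(M) = 0.72170^5 = 0.195787
P(M+2) = 5 × 0.72170^4 × 0.27830^1 = 0.377494
P(M+4) = 10 × 0.72170^3 × 0.27830^2 = 0.291136
P(M+6) = 10 × 0.72170^2 × 0.27830^3 = 0.112267
P(M+8) = 5 × 0.72170^1 × 0.27830^4 = 0.021646
P(M+10) = 0.27830^5 = 0.001669
The M+2 peak is largest (0.377494); scaling to 100 gives 51.9 : 100.0 : 77.1 : 29.7 : 5.7 : 0.4.

51.9 : 100.0 : 77.1 : 29.7 : 5.7 : 0.4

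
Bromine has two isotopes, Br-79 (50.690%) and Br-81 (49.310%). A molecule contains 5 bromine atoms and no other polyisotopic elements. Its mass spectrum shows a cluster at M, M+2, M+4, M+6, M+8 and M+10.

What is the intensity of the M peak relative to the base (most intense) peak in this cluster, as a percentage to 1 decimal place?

10.6%

(0.50690 + 0.49310)^5 gives M 0.0335, M+2 0.1628, M+4 0.3167, M+6 0.3081, M+8 0.1498, M+10 0.0292; the largest is M+4.
P(M+4) = C(5,2) × 0.50690^3 × 0.49310^2 = 10 × 0.13024674 × 0.24314761 = 0.316692 (base)
P(M) = C(5,0) × 0.50690^5 × 0.49310^0 = 1 × 0.03346659 × 1.0000 = 0.033467
Relative intensity = 0.033467 / 0.316692 × 100 = 10.6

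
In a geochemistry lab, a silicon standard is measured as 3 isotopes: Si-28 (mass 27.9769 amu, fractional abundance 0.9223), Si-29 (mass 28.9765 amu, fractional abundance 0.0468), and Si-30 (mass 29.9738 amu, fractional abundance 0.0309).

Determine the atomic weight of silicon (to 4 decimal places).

28.0854 amu

Ar = Σ fᵢ·mᵢ = 0.9223 × 27.9769 + 0.0468 × 28.9765 + 0.0309 × 29.9738
= 25.80309 + 1.35610 + 0.92619 = 28.08538 amu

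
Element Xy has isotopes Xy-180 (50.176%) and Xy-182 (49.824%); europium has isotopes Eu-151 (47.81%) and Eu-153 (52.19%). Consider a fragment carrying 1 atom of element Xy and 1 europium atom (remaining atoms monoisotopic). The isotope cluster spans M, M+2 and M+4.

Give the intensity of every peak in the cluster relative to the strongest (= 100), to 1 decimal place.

48.0 : 100.0 : 52.0

Element Xy pattern (n=1): 0.50176 : 0.49824
Europium pattern (n=1): 0.4781 : 0.5219
Convolve the two distributions (both contribute in 2-u steps):
  M: 0.50176×0.4781 = 0.239891
  M+2: 0.50176×0.5219 + 0.49824×0.4781 = 0.500077
  M+4: 0.49824×0.5219 = 0.260031
Scale to base peak (0.500077) = 100: 48.0 : 100.0 : 52.0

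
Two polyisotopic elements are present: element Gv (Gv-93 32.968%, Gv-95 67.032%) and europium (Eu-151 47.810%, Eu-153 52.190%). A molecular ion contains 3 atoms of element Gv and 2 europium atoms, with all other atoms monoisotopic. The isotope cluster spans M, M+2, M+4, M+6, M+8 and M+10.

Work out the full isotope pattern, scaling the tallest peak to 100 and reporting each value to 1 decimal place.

2.3 : 19.4 : 62.9 : 100.0 : 77.5 : 23.4

Element Gv pattern (n=3): 0.03583256 : 0.21856904 : 0.44440426 : 0.30119415
Europium pattern (n=2): 0.22857961 : 0.49904078 : 0.27237961
Convolve the two distributions (both contribute in 2-u steps):
  M: 0.03583256×0.22857961 = 0.008191
  M+2: 0.03583256×0.49904078 + 0.21856904×0.22857961 = 0.067842
  M+4: 0.03583256×0.27237961 + 0.21856904×0.49904078 + 0.44440426×0.22857961 = 0.220417
  M+6: 0.21856904×0.27237961 + 0.44440426×0.49904078 + 0.30119415×0.22857961 = 0.350156
  M+8: 0.44440426×0.27237961 + 0.30119415×0.49904078 = 0.271355
  M+10: 0.30119415×0.27237961 = 0.082039
Scale to base peak (0.350156) = 100: 2.3 : 19.4 : 62.9 : 100.0 : 77.5 : 23.4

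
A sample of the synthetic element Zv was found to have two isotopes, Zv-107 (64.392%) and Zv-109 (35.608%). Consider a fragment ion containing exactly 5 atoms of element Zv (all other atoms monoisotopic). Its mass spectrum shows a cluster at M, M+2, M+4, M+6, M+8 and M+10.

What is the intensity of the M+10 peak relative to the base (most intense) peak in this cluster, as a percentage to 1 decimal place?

Term probabilities: M 0.1107, M+2 0.3061, M+4 0.3385, M+6 0.1872, M+8 0.0518, M+10 0.0057. Base peak = M+4.
P(M+4) = C(5,2) × 0.64392^3 × 0.35608^2 = 10 × 0.26699046 × 0.12679297 = 0.338525 (base)
P(M+10) = C(5,5) × 0.64392^0 × 0.35608^5 = 1 × 1.0000 × 0.0057245 = 0.005725
Relative intensity = 0.005725 / 0.338525 × 100 = 1.7

1.7%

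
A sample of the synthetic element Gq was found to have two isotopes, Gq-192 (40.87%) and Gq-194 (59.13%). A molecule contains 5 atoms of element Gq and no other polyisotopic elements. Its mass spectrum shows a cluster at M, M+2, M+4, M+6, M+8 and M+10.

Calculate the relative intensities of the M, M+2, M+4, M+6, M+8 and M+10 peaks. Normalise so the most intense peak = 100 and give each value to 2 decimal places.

3.30 : 23.89 : 69.12 : 100.00 : 72.34 : 20.93

Expanding (0.4087 + 0.5913)^5:
P(M) = 0.4087^5 = 0.011403
P(M+2) = 5 × 0.4087^4 × 0.5913^1 = 0.082489
P(M+4) = 10 × 0.4087^3 × 0.5913^2 = 0.238687
P(M+6) = 10 × 0.4087^2 × 0.5913^3 = 0.345329
P(M+8) = 5 × 0.4087^1 × 0.5913^4 = 0.249808
P(M+10) = 0.5913^5 = 0.072284
The M+6 peak is largest (0.345329); scaling to 100 gives 3.30 : 23.89 : 69.12 : 100.00 : 72.34 : 20.93.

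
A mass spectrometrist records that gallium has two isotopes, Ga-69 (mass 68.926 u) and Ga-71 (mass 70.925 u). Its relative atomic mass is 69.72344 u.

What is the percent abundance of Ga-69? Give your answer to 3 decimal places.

60.108%

Writing the weighted mean with unknown fraction x of Ga-69:
68.926·x + 70.925·(1 − x) = 69.72344
(68.926 − 70.925)·x = 69.72344 − 70.925
x = -1.20156 / -1.999 = 0.60108 → 60.108% Ga-69, 39.892% Ga-71.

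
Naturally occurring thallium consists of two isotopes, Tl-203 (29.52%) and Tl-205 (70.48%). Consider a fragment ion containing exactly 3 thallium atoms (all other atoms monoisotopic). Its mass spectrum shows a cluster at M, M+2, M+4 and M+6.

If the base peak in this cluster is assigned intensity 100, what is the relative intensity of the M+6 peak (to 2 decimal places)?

79.58

(0.2952 + 0.7048)^3 gives M 0.0257, M+2 0.1843, M+4 0.4399, M+6 0.3501; the largest is M+4.
P(M+4) = C(3,2) × 0.2952^1 × 0.7048^2 = 3 × 0.2952 × 0.49674304 = 0.439916 (base)
P(M+6) = C(3,3) × 0.2952^0 × 0.7048^3 = 1 × 1.0000 × 0.35010449 = 0.350104
Relative intensity = 0.350104 / 0.439916 × 100 = 79.58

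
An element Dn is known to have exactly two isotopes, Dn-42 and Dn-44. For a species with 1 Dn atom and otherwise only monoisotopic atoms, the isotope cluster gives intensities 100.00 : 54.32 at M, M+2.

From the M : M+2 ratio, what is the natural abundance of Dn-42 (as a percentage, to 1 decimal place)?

64.8%

Let p = fractional abundance of Dn-42. I(M+2)/I(M) = [C(1,1)·p^0·(1−p)] / p^1 = 1·(1−p)/p = 54.32/100.00 = 0.5432
(1−p)/p = 0.5432/1 = 0.5432  ⇒  p = 1/(1 + 0.5432) = 0.6480
Dn-42: 64.8%, Dn-44: 35.2%.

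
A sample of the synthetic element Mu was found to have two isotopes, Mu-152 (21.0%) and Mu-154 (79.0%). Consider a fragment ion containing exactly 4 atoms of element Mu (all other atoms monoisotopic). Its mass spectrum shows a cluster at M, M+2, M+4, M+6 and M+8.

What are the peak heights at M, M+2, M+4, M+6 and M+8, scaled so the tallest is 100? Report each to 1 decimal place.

Expanding (0.210 + 0.790)^4:
P(M) = 0.210^4 = 0.001945
P(M+2) = 4 × 0.210^3 × 0.790^1 = 0.029265
P(M+4) = 6 × 0.210^2 × 0.790^2 = 0.165137
P(M+6) = 4 × 0.210^1 × 0.790^3 = 0.414153
P(M+8) = 0.790^4 = 0.389501
The M+6 peak is largest (0.414153); scaling to 100 gives 0.5 : 7.1 : 39.9 : 100.0 : 94.0.

0.5 : 7.1 : 39.9 : 100.0 : 94.0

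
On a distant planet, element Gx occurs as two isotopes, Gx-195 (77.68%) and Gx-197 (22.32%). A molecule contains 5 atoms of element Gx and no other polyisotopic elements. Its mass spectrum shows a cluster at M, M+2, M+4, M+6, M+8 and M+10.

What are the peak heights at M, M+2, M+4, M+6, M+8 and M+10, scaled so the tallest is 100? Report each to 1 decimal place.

The 5 Gx atoms are independent, so intensities follow the terms of (0.7768 + 0.2232)^5.
P(M) = 0.7768^5 = 0.282843
P(M+2) = 5 × 0.7768^4 × 0.2232^1 = 0.406351
P(M+4) = 10 × 0.7768^3 × 0.2232^2 = 0.233516
P(M+6) = 10 × 0.7768^2 × 0.2232^3 = 0.067097
P(M+8) = 5 × 0.7768^1 × 0.2232^4 = 0.009640
P(M+10) = 0.2232^5 = 0.000554
The M+2 peak is largest (0.406351); scaling to 100 gives 69.6 : 100.0 : 57.5 : 16.5 : 2.4 : 0.1.

69.6 : 100.0 : 57.5 : 16.5 : 2.4 : 0.1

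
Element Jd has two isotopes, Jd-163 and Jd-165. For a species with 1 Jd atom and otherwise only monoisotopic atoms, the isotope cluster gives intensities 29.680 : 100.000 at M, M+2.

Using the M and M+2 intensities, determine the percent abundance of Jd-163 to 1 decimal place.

If p is the fraction of Jd that is Jd-163, then I(M+2)/I(M) = [C(1,1)·p^0·(1−p)] / p^1 = 1·(1−p)/p = 100.000/29.680 = 3.3693
(1−p)/p = 3.3693/1 = 3.3693  ⇒  p = 1/(1 + 3.3693) = 0.2289
Jd-163: 22.9%, Jd-165: 77.1%.

22.9%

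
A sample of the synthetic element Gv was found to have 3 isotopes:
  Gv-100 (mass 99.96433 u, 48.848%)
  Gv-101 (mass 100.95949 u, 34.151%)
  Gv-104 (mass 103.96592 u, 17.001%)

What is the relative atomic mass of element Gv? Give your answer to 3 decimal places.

The abundance-weighted mean is 0.48848 × 99.96433 + 0.34151 × 100.95949 + 0.17001 × 103.96592
= 48.830576 + 34.478675 + 17.675246 = 100.984497 u

100.984 u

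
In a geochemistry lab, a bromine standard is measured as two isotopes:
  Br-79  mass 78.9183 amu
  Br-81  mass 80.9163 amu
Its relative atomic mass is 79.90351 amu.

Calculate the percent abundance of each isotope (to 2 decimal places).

Writing the weighted mean with unknown fraction x of Br-79:
78.9183·x + 80.9163·(1 − x) = 79.90351
(78.9183 − 80.9163)·x = 79.90351 − 80.9163
x = -1.01279 / -1.9980 = 0.50690 → 50.69% Br-79, 49.31% Br-81.

Br-79: 50.69%, Br-81: 49.31%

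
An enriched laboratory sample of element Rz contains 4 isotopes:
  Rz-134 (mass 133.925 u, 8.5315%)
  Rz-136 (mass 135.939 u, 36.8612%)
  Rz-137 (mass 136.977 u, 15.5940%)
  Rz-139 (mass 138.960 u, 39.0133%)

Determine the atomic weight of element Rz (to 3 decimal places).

137.108 u

Average mass = Σ (abundance × isotope mass) = 0.085315 × 133.925 + 0.368612 × 135.939 + 0.155940 × 136.977 + 0.390133 × 138.960
= 11.4258 + 50.1087 + 21.3602 + 54.2129 = 137.1076 u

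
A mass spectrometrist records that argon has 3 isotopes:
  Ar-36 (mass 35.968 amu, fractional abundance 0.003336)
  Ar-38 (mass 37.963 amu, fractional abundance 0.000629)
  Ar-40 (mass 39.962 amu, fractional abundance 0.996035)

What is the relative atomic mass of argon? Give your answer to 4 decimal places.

Ar = Σ fᵢ·mᵢ = 0.003336 × 35.968 + 0.000629 × 37.963 + 0.996035 × 39.962
= 0.11999 + 0.02388 + 39.80355 = 39.94742 amu

39.9474 amu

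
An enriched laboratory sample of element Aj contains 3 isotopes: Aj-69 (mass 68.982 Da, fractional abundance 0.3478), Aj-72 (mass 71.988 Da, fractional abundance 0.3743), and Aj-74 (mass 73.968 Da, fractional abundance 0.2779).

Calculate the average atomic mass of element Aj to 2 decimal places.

Ar = Σ fᵢ·mᵢ = 0.3478 × 68.982 + 0.3743 × 71.988 + 0.2779 × 73.968
= 23.9919 + 26.9451 + 20.5557 = 71.4927 Da

71.49 Da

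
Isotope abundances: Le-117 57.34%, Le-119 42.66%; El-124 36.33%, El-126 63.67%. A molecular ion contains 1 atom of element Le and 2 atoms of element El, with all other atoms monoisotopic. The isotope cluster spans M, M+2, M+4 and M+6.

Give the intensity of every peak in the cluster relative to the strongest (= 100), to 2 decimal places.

Element Le pattern (n=1): 0.5734 : 0.4266
Element El pattern (n=2): 0.13198689 : 0.46262622 : 0.40538689
Convolve the two distributions (both contribute in 2-u steps):
  M: 0.5734×0.13198689 = 0.075681
  M+2: 0.5734×0.46262622 + 0.4266×0.13198689 = 0.321575
  M+4: 0.5734×0.40538689 + 0.4266×0.46262622 = 0.429805
  M+6: 0.4266×0.40538689 = 0.172938
Scale to base peak (0.429805) = 100: 17.61 : 74.82 : 100.00 : 40.24

17.61 : 74.82 : 100.00 : 40.24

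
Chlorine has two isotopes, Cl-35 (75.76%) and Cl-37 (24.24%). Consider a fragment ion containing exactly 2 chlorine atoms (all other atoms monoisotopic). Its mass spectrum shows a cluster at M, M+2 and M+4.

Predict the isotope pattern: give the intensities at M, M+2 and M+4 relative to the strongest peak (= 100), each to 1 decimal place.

100.0 : 64.0 : 10.2

Expanding (0.7576 + 0.2424)^2:
P(M) = 0.7576^2 = 0.573958
P(M+2) = 2 × 0.7576^1 × 0.2424^1 = 0.367284
P(M+4) = 0.2424^2 = 0.058758
The M peak is largest (0.573958); scaling to 100 gives 100.0 : 64.0 : 10.2.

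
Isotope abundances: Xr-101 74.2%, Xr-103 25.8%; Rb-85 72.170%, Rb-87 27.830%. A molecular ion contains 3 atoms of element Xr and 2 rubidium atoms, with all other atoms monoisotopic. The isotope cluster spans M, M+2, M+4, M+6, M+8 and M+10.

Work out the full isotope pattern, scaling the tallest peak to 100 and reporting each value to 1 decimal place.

Element Xr pattern (n=3): 0.40851849 : 0.42613654 : 0.14817146 : 0.01717351
Rubidium pattern (n=2): 0.52085089 : 0.40169822 : 0.07745089
Convolve the two distributions (both contribute in 2-u steps):
  M: 0.40851849×0.52085089 = 0.212777
  M+2: 0.40851849×0.40169822 + 0.42613654×0.52085089 = 0.386055
  M+4: 0.40851849×0.07745089 + 0.42613654×0.40169822 + 0.14817146×0.52085089 = 0.279994
  M+6: 0.42613654×0.07745089 + 0.14817146×0.40169822 + 0.01717351×0.52085089 = 0.101470
  M+8: 0.14817146×0.07745089 + 0.01717351×0.40169822 = 0.018375
  M+10: 0.01717351×0.07745089 = 0.001330
Scale to base peak (0.386055) = 100: 55.1 : 100.0 : 72.5 : 26.3 : 4.8 : 0.3

55.1 : 100.0 : 72.5 : 26.3 : 4.8 : 0.3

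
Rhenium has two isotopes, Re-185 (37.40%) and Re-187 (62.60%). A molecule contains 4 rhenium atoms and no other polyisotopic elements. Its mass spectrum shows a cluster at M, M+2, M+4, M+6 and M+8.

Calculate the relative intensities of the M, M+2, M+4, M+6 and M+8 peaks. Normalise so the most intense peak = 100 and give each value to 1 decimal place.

5.3 : 35.7 : 89.6 : 100.0 : 41.8

The 4 Re atoms are independent, so intensities follow the terms of (0.3740 + 0.6260)^4.
P(M) = 0.3740^4 = 0.019565
P(M+2) = 4 × 0.3740^3 × 0.6260^1 = 0.130993
P(M+4) = 6 × 0.3740^2 × 0.6260^2 = 0.328884
P(M+6) = 4 × 0.3740^1 × 0.6260^3 = 0.366990
P(M+8) = 0.6260^4 = 0.153567
The M+6 peak is largest (0.366990); scaling to 100 gives 5.3 : 35.7 : 89.6 : 100.0 : 41.8.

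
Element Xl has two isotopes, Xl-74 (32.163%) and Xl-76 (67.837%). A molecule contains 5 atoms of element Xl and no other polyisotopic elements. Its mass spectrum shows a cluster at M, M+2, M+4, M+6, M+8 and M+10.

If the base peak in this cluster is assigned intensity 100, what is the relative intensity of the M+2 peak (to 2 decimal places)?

10.66

(0.32163 + 0.67837)^5 gives M 0.0034, M+2 0.0363, M+4 0.1531, M+6 0.3229, M+8 0.3406, M+10 0.1437; the largest is M+8.
P(M+8) = C(5,4) × 0.32163^1 × 0.67837^4 = 5 × 0.32163 × 0.21177102 = 0.340560 (base)
P(M+2) = C(5,1) × 0.32163^4 × 0.67837^1 = 5 × 0.01070105 × 0.67837 = 0.036296
Relative intensity = 0.036296 / 0.340560 × 100 = 10.66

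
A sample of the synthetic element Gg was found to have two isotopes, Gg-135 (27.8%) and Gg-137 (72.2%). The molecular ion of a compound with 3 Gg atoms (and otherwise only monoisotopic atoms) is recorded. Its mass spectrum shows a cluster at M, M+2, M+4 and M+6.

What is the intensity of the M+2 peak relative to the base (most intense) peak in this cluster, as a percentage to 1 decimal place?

Term probabilities: M 0.0215, M+2 0.1674, M+4 0.4348, M+6 0.3764. Base peak = M+4.
P(M+4) = C(3,2) × 0.278^1 × 0.722^2 = 3 × 0.2780 × 0.521284 = 0.434751 (base)
P(M+2) = C(3,1) × 0.278^2 × 0.722^1 = 3 × 0.077284 × 0.7220 = 0.167397
Relative intensity = 0.167397 / 0.434751 × 100 = 38.5

38.5%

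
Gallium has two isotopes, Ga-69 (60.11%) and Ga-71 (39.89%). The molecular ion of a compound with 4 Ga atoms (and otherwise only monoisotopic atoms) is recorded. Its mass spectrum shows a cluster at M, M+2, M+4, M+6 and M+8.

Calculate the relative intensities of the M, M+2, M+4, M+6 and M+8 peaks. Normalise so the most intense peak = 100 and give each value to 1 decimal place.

The 4 Ga atoms are independent, so intensities follow the terms of (0.6011 + 0.3989)^4.
P(M) = 0.6011^4 = 0.130553
P(M+2) = 4 × 0.6011^3 × 0.3989^1 = 0.346549
P(M+4) = 6 × 0.6011^2 × 0.3989^2 = 0.344963
P(M+6) = 4 × 0.6011^1 × 0.3989^3 = 0.152616
P(M+8) = 0.3989^4 = 0.025320
The M+2 peak is largest (0.346549); scaling to 100 gives 37.7 : 100.0 : 99.5 : 44.0 : 7.3.

37.7 : 100.0 : 99.5 : 44.0 : 7.3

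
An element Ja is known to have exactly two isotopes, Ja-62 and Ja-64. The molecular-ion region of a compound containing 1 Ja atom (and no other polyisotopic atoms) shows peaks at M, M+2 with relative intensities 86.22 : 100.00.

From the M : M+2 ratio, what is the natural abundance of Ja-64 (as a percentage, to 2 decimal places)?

53.70%

Write p for the Ja-62 fraction. I(M+2)/I(M) = [C(1,1)·p^0·(1−p)] / p^1 = 1·(1−p)/p = 100.00/86.22 = 1.1598
(1−p)/p = 1.1598/1 = 1.1598  ⇒  p = 1/(1 + 1.1598) = 0.4630
Ja-62: 46.30%, Ja-64: 53.70%.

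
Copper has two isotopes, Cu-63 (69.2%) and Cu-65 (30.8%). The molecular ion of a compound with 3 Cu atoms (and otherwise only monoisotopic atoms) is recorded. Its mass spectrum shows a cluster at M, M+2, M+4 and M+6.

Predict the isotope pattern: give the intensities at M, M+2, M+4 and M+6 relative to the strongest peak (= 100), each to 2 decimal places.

74.89 : 100.00 : 44.51 : 6.60

Each Cu atom is independently Cu-63 (p = 0.692) or Cu-65 (q = 0.308); the cluster is the binomial expansion (p + q)^3.
P(M) = 0.692^3 = 0.331374
P(M+2) = 3 × 0.692^2 × 0.308^1 = 0.442470
P(M+4) = 3 × 0.692^1 × 0.308^2 = 0.196938
P(M+6) = 0.308^3 = 0.029218
The M+2 peak is largest (0.442470); scaling to 100 gives 74.89 : 100.00 : 44.51 : 6.60.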